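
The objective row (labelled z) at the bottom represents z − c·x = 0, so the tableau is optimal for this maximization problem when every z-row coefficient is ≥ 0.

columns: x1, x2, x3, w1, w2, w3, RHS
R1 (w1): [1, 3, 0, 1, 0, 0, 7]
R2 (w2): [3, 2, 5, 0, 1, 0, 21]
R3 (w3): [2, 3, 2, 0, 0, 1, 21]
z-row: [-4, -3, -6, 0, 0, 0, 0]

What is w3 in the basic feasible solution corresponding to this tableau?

w3 is basic (row 3); its value is the RHS of that row, 21.

21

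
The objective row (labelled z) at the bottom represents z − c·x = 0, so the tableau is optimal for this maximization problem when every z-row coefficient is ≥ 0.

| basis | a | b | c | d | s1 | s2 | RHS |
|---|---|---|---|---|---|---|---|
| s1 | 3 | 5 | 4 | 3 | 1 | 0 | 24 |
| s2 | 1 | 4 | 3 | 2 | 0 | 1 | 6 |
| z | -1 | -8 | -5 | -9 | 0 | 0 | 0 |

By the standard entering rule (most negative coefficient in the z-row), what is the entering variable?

d

Negative z-row entries: a: -1, b: -8, c: -5, d: -9.
The most negative is -9 in column d, so d enters.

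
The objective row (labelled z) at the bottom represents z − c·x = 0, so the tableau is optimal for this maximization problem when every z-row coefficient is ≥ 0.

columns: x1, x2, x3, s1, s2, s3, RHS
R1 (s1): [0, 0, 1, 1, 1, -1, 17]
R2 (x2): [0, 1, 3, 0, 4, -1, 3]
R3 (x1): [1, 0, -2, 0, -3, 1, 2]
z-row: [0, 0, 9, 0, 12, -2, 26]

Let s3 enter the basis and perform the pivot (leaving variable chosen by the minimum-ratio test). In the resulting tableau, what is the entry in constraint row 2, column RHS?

5

Ratio test on column s3 — row 1: entry -1 ≤ 0; row 2: entry -1 ≤ 0; row 3: 2/1 = 2. Minimum is 2 at row 3 (x1 leaves); pivot element 1.
Divide row 3 by 1; eliminate column s3 from the other rows.
Row 2 update in column RHS: 3 − (-1)·2 = 5.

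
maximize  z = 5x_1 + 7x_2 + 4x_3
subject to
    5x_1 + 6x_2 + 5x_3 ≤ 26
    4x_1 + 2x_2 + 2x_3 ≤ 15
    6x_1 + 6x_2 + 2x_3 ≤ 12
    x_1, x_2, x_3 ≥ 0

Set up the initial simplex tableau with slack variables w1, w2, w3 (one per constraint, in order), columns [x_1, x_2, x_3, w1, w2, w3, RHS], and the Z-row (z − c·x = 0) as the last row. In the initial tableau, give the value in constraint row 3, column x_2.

6

Constraint 3 has coefficient 6 on x_2.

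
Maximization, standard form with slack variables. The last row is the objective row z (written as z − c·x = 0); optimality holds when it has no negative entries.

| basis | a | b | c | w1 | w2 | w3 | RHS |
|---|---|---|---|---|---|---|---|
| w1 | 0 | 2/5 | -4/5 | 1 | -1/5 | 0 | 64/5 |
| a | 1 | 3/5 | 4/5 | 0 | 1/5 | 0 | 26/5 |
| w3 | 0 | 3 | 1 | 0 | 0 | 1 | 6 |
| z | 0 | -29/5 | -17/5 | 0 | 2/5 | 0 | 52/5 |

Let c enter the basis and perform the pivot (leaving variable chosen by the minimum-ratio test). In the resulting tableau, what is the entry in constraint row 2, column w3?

-4/5

Ratio test on column c — row 1: entry -4/5 ≤ 0; row 2: (26/5)/(4/5) = 13/2; row 3: 6/1 = 6. Minimum is 6 at row 3 (w3 leaves); pivot element 1.
Divide row 3 by 1; eliminate column c from the other rows.
Row 2 update in column w3: 0 − (4/5)·1 = -4/5.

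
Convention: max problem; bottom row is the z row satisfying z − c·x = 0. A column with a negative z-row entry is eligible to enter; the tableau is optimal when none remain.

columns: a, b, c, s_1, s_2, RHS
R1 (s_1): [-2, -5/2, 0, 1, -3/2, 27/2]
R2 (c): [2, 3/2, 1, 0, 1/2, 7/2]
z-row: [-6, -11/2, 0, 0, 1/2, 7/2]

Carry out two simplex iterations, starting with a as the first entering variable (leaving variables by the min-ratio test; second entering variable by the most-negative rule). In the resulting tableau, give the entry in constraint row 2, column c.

2/3

Ratio test on column a — row 1: entry -2 ≤ 0; row 2: (7/2)/2 = 7/4. Minimum is 7/4 at row 2 (c leaves); pivot element 2.
Divide row 2 by 2; eliminate column a from the other rows.
Second iteration: most negative z-row entry is -1 in column b, so b enters.
Ratio test on column b — row 1: entry -1 ≤ 0; row 2: (7/4)/(3/4) = 7/3. Minimum is 7/3 at row 2 (a leaves); pivot element 3/4.
Divide row 2 by 3/4; eliminate column b from the other rows.
After both pivots, the entry at constraint row 2, column c is 2/3.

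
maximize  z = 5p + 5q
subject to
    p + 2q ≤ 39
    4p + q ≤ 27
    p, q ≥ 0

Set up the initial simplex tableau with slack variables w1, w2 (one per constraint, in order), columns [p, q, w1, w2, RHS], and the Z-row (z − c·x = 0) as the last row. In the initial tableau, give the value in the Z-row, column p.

-5

The Z-row carries the negated objective coefficients: the p entry is -5.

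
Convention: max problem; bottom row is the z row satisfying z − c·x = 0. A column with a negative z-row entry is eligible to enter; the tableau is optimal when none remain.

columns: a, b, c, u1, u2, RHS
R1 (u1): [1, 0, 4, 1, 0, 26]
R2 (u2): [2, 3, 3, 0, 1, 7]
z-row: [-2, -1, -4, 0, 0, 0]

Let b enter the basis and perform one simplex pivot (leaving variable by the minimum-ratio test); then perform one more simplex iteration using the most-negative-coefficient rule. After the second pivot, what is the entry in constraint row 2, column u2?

Ratio test on column b — row 1: entry 0 ≤ 0; row 2: 7/3 = 7/3. Minimum is 7/3 at row 2 (u2 leaves); pivot element 3.
Divide row 2 by 3; eliminate column b from the other rows.
Second iteration: most negative z-row entry is -3 in column c, so c enters.
Ratio test on column c — row 1: 26/4 = 13/2; row 2: (7/3)/1 = 7/3. Minimum is 7/3 at row 2 (b leaves); pivot element 1.
Divide row 2 by 1; eliminate column c from the other rows.
After both pivots, the entry at constraint row 2, column u2 is 1/3.

1/3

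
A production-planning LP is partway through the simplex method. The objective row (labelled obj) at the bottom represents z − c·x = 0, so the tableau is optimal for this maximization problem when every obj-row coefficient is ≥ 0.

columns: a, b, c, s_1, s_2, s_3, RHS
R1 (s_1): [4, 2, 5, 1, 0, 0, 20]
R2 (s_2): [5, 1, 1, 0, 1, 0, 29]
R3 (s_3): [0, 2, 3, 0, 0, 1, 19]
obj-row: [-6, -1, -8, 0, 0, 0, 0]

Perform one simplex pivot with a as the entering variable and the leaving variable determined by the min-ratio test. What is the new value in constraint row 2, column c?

Ratio test on column a — row 1: 20/4 = 5; row 2: 29/5 = 29/5; row 3: entry 0 ≤ 0. Minimum is 5 at row 1 (s_1 leaves); pivot element 4.
Divide row 1 by 4; eliminate column a from the other rows.
Row 2 update in column c: 1 − 5·(5/4) = -21/4.

-21/4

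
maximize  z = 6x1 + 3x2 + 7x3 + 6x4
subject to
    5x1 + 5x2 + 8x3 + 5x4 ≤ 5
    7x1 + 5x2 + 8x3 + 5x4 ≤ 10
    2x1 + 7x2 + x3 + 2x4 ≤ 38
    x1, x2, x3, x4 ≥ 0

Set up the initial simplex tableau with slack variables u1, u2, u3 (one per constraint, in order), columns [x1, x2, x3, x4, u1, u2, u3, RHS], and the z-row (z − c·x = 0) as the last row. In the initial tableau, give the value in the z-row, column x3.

The z-row carries the negated objective coefficients: the x3 entry is -7.

-7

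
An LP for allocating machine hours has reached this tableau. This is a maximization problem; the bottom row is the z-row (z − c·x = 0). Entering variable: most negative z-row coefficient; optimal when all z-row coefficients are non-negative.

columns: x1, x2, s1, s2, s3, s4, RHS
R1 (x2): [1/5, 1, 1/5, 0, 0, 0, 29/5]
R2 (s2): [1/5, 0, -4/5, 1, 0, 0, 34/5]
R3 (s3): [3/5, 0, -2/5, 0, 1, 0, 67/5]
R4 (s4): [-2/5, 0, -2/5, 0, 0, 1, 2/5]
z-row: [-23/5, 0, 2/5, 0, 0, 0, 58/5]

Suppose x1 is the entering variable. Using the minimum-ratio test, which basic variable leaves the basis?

s3

Column x1 entries and ratios — x2: (29/5)/(1/5) = 29; s2: (34/5)/(1/5) = 34; s3: (67/5)/(3/5) = 67/3; s4: -2/5 ≤ 0, skip.
Smallest ratio is 67/3 in the row of s3, so s3 leaves.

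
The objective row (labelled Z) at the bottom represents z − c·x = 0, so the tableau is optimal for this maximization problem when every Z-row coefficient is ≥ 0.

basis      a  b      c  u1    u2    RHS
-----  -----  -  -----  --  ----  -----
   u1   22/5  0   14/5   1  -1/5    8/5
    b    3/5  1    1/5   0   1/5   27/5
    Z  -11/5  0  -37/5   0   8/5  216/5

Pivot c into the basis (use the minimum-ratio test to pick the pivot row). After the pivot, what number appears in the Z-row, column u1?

Ratio test on column c — row 1: (8/5)/(14/5) = 4/7; row 2: (27/5)/(1/5) = 27. Minimum is 4/7 at row 1 (u1 leaves); pivot element 14/5.
Divide row 1 by 14/5; eliminate column c from the other rows.
Z-row update in column u1: 0 − (-37/5)·(5/14) = 37/14.

37/14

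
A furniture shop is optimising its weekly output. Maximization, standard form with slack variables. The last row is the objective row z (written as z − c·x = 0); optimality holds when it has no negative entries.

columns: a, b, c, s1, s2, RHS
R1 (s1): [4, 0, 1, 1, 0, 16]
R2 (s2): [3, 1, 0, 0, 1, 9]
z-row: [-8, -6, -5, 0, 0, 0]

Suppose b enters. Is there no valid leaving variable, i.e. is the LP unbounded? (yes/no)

Column b has positive entries in row(s) 2, so the ratio test bounds it — not unbounded.

no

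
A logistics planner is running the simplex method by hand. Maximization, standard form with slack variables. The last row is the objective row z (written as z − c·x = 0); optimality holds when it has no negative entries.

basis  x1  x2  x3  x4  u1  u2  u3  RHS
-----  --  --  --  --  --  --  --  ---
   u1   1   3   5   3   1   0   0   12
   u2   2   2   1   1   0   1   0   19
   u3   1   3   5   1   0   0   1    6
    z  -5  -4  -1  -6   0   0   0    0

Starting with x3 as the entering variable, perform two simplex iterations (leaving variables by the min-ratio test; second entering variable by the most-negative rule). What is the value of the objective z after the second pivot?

93/5

Ratio test on column x3 — row 1: 12/5 = 12/5; row 2: 19/1 = 19; row 3: 6/5 = 6/5. Minimum is 6/5 at row 3 (u3 leaves); pivot element 5.
Pivot on row 3; the z-row RHS becomes 0 − (-1)·(6/5) = 6/5.
Next entering variable (most negative z-row entry -29/5): x4.
Ratio test on column x4 — row 1: 6/2 = 3; row 2: (89/5)/(4/5) = 89/4; row 3: (6/5)/(1/5) = 6. Minimum is 3 at row 1 (u1 leaves); pivot element 2.
After the second pivot the z-row RHS is 6/5 − (-29/5)·3 = 93/5.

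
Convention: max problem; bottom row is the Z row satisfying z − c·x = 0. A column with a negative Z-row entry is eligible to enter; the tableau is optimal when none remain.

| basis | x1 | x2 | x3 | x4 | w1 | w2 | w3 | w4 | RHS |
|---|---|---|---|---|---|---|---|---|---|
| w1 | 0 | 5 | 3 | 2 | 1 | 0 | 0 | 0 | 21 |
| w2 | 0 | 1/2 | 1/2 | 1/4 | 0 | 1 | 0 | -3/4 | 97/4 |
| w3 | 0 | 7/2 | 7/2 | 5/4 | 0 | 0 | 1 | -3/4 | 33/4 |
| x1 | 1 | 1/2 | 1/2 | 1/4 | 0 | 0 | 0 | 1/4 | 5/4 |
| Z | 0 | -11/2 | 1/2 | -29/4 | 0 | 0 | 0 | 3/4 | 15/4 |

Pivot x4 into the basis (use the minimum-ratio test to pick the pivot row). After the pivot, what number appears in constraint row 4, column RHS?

5

Ratio test on column x4 — row 1: 21/2 = 21/2; row 2: (97/4)/(1/4) = 97; row 3: (33/4)/(5/4) = 33/5; row 4: (5/4)/(1/4) = 5. Minimum is 5 at row 4 (x1 leaves); pivot element 1/4.
Divide row 4 by 1/4; eliminate column x4 from the other rows.
In the new row 4, the RHS entry is the old entry divided by the pivot: (5/4)/(1/4) = 5.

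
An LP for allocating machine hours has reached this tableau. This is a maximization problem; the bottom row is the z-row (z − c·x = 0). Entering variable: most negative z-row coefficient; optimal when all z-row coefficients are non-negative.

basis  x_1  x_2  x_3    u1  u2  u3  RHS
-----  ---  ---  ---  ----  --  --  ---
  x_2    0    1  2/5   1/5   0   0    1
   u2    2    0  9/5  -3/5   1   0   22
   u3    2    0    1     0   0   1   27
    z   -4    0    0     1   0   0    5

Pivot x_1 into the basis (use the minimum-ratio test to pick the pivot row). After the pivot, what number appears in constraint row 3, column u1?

3/5

Ratio test on column x_1 — row 1: entry 0 ≤ 0; row 2: 22/2 = 11; row 3: 27/2 = 27/2. Minimum is 11 at row 2 (u2 leaves); pivot element 2.
Divide row 2 by 2; eliminate column x_1 from the other rows.
Row 3 update in column u1: 0 − 2·(-3/10) = 3/5.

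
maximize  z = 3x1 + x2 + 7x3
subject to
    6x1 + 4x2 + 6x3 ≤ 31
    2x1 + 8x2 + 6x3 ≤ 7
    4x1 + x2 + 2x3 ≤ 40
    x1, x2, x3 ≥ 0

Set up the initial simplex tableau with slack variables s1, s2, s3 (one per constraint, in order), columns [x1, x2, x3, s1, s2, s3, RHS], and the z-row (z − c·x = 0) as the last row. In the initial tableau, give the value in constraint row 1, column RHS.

The RHS of constraint 1 is b_1 = 31.

31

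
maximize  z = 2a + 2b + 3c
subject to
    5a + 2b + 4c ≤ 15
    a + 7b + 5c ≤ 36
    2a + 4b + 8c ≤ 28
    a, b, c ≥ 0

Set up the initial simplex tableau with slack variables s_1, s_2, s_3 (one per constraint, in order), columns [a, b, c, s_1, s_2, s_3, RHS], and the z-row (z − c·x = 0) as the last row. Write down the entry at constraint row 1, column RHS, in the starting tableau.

The RHS of constraint 1 is b_1 = 15.

15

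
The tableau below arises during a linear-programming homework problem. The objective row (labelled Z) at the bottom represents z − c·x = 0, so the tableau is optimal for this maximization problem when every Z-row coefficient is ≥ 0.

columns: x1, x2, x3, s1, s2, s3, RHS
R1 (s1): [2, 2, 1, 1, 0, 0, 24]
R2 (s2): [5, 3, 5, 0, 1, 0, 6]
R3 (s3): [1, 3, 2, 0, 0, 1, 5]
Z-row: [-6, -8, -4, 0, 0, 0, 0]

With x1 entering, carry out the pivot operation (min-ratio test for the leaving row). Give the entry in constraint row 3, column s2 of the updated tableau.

-1/5

Ratio test on column x1 — row 1: 24/2 = 12; row 2: 6/5 = 6/5; row 3: 5/1 = 5. Minimum is 6/5 at row 2 (s2 leaves); pivot element 5.
Divide row 2 by 5; eliminate column x1 from the other rows.
Row 3 update in column s2: 0 − 1·(1/5) = -1/5.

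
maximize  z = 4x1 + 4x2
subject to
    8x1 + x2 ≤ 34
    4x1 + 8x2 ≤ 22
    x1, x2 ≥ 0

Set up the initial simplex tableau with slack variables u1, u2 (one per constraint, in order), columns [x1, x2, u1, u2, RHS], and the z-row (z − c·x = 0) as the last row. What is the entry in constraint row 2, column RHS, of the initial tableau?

22

The RHS of constraint 2 is b_2 = 22.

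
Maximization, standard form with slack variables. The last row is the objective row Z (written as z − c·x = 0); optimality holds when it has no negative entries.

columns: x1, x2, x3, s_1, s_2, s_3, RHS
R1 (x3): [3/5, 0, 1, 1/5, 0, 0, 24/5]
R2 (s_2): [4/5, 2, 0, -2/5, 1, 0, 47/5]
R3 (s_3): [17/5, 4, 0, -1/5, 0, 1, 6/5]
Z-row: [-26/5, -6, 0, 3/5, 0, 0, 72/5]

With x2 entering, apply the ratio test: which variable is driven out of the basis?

Column x2 entries and ratios — x3: 0 ≤ 0, skip; s_2: (47/5)/2 = 47/10; s_3: (6/5)/4 = 3/10.
Smallest ratio is 3/10 in the row of s_3, so s_3 leaves.

s_3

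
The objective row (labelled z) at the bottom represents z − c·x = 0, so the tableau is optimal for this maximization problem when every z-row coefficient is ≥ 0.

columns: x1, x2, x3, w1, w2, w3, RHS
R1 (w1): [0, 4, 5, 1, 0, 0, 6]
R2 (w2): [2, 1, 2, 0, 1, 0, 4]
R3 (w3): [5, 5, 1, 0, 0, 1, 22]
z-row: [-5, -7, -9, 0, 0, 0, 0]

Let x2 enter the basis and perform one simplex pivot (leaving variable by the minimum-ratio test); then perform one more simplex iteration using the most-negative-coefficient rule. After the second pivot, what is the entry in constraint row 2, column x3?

3/8

Ratio test on column x2 — row 1: 6/4 = 3/2; row 2: 4/1 = 4; row 3: 22/5 = 22/5. Minimum is 3/2 at row 1 (w1 leaves); pivot element 4.
Divide row 1 by 4; eliminate column x2 from the other rows.
Second iteration: most negative z-row entry is -5 in column x1, so x1 enters.
Ratio test on column x1 — row 1: entry 0 ≤ 0; row 2: (5/2)/2 = 5/4; row 3: (29/2)/5 = 29/10. Minimum is 5/4 at row 2 (w2 leaves); pivot element 2.
Divide row 2 by 2; eliminate column x1 from the other rows.
After both pivots, the entry at constraint row 2, column x3 is 3/8.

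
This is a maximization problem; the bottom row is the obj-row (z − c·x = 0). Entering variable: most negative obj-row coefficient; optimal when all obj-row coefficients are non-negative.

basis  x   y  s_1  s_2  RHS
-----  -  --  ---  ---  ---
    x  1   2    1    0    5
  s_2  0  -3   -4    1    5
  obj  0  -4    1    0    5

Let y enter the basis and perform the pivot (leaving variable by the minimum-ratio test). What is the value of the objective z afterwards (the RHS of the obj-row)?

15

Ratio test on column y — row 1: 5/2 = 5/2; row 2: entry -3 ≤ 0. Minimum is 5/2 at row 1 (x leaves); pivot element 2.
Pivot on row 1; the obj-row RHS becomes 5 − (-4)·(5/2) = 15.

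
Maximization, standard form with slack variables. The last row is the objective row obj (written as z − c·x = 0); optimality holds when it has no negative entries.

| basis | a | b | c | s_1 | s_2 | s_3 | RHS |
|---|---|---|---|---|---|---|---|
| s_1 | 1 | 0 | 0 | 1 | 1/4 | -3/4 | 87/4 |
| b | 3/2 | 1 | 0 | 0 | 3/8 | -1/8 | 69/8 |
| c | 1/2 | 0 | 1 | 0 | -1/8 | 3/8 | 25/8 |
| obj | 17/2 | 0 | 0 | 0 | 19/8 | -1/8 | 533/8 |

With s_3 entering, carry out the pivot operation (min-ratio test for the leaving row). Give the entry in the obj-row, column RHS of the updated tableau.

Ratio test on column s_3 — row 1: entry -3/4 ≤ 0; row 2: entry -1/8 ≤ 0; row 3: (25/8)/(3/8) = 25/3. Minimum is 25/3 at row 3 (c leaves); pivot element 3/8.
Divide row 3 by 3/8; eliminate column s_3 from the other rows.
obj-row update in column RHS: 533/8 − (-1/8)·(25/3) = 203/3.

203/3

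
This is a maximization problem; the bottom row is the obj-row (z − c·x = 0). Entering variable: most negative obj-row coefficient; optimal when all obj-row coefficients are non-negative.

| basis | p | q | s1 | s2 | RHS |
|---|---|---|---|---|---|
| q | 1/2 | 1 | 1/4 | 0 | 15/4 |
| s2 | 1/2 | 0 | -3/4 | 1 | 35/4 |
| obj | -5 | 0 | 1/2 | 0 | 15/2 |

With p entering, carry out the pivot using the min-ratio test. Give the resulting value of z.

45

Ratio test on column p — row 1: (15/4)/(1/2) = 15/2; row 2: (35/4)/(1/2) = 35/2. Minimum is 15/2 at row 1 (q leaves); pivot element 1/2.
Pivot on row 1; the obj-row RHS becomes 15/2 − (-5)·(15/2) = 45.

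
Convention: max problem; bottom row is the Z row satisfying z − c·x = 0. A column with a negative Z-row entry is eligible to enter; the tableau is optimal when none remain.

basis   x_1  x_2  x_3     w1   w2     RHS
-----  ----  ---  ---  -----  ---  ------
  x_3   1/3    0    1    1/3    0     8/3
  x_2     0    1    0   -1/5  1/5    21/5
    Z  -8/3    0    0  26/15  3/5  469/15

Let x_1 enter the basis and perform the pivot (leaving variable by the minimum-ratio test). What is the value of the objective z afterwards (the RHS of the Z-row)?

Ratio test on column x_1 — row 1: (8/3)/(1/3) = 8; row 2: entry 0 ≤ 0. Minimum is 8 at row 1 (x_3 leaves); pivot element 1/3.
Pivot on row 1; the Z-row RHS becomes 469/15 − (-8/3)·8 = 263/5.

263/5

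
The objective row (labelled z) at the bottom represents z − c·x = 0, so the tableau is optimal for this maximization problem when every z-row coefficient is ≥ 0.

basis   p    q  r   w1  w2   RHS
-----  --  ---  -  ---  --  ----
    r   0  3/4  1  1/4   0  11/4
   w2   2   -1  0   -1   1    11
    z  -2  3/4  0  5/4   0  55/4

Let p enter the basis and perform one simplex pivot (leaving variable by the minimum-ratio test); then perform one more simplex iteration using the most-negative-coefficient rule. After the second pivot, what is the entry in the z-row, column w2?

Ratio test on column p — row 1: entry 0 ≤ 0; row 2: 11/2 = 11/2. Minimum is 11/2 at row 2 (w2 leaves); pivot element 2.
Divide row 2 by 2; eliminate column p from the other rows.
Second iteration: most negative z-row entry is -1/4 in column q, so q enters.
Ratio test on column q — row 1: (11/4)/(3/4) = 11/3; row 2: entry -1/2 ≤ 0. Minimum is 11/3 at row 1 (r leaves); pivot element 3/4.
Divide row 1 by 3/4; eliminate column q from the other rows.
After both pivots, the entry at the z-row, column w2 is 1.

1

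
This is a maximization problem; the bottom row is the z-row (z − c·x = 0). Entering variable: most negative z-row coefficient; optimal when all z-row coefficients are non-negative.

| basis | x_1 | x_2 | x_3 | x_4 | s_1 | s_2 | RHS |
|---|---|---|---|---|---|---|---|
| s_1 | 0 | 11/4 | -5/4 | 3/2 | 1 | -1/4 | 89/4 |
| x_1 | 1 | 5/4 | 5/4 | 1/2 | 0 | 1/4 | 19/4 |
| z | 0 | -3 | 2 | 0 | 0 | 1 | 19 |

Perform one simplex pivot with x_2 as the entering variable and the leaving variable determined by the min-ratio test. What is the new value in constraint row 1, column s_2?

-4/5

Ratio test on column x_2 — row 1: (89/4)/(11/4) = 89/11; row 2: (19/4)/(5/4) = 19/5. Minimum is 19/5 at row 2 (x_1 leaves); pivot element 5/4.
Divide row 2 by 5/4; eliminate column x_2 from the other rows.
Row 1 update in column s_2: -1/4 − (11/4)·(1/5) = -4/5.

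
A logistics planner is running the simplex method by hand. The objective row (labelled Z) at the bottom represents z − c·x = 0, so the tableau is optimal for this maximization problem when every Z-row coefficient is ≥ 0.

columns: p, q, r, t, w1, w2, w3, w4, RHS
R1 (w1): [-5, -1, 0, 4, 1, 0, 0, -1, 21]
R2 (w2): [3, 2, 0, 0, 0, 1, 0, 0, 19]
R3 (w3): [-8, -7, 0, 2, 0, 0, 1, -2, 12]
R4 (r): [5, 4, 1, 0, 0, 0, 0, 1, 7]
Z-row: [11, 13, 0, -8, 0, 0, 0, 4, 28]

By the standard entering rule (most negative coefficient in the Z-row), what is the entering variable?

t

Negative Z-row entries: t: -8.
The most negative is -8 in column t, so t enters.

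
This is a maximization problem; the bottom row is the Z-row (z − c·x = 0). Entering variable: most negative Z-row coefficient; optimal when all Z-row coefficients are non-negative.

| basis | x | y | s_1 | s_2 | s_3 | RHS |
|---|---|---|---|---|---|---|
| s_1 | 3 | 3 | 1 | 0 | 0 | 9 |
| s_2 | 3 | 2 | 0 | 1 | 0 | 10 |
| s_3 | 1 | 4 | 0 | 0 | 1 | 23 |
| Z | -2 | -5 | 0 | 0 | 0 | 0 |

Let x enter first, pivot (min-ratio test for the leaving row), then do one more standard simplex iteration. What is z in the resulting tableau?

15

Ratio test on column x — row 1: 9/3 = 3; row 2: 10/3 = 10/3; row 3: 23/1 = 23. Minimum is 3 at row 1 (s_1 leaves); pivot element 3.
Pivot on row 1; the Z-row RHS becomes 0 − (-2)·3 = 6.
Next entering variable (most negative Z-row entry -3): y.
Ratio test on column y — row 1: 3/1 = 3; row 2: entry -1 ≤ 0; row 3: 20/3 = 20/3. Minimum is 3 at row 1 (x leaves); pivot element 1.
After the second pivot the Z-row RHS is 6 − (-3)·3 = 15.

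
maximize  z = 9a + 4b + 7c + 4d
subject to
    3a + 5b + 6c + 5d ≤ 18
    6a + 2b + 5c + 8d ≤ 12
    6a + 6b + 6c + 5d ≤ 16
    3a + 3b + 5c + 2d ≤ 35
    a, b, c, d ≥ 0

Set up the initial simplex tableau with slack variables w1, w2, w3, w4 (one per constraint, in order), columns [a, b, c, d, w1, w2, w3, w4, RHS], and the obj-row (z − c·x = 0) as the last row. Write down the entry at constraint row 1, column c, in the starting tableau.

Constraint 1 has coefficient 6 on c.

6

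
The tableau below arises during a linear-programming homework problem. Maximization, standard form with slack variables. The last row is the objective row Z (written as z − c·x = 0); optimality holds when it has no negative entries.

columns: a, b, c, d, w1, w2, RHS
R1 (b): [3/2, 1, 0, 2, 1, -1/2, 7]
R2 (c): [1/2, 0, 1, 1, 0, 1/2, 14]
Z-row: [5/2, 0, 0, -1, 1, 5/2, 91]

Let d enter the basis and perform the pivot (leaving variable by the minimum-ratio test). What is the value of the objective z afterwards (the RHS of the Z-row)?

189/2

Ratio test on column d — row 1: 7/2 = 7/2; row 2: 14/1 = 14. Minimum is 7/2 at row 1 (b leaves); pivot element 2.
Pivot on row 1; the Z-row RHS becomes 91 − (-1)·(7/2) = 189/2.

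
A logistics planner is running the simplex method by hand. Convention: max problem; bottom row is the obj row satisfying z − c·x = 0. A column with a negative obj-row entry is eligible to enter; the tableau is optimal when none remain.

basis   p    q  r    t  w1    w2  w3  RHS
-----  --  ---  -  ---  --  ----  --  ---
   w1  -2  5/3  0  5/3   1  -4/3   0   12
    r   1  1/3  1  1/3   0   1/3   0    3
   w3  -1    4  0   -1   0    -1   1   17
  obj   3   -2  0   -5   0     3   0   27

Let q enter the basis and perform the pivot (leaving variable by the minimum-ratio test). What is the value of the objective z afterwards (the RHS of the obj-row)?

71/2

Ratio test on column q — row 1: 12/(5/3) = 36/5; row 2: 3/(1/3) = 9; row 3: 17/4 = 17/4. Minimum is 17/4 at row 3 (w3 leaves); pivot element 4.
Pivot on row 3; the obj-row RHS becomes 27 − (-2)·(17/4) = 71/2.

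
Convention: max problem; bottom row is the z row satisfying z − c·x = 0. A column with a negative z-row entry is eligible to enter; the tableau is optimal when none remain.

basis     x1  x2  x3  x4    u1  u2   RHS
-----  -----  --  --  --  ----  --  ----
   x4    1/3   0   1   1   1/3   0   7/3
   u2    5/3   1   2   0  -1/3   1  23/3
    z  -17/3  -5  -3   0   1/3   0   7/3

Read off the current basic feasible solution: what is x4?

7/3

x4 is basic (row 1); its value is the RHS of that row, 7/3.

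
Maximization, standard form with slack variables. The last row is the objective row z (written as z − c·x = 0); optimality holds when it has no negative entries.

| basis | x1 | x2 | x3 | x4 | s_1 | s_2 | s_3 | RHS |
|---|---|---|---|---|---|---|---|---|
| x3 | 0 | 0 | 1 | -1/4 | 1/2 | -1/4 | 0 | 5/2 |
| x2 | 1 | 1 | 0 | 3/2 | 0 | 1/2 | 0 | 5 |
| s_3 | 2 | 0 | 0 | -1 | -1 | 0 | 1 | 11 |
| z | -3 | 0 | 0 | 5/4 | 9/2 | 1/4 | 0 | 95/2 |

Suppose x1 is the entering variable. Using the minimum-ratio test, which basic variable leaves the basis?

Column x1 entries and ratios — x3: 0 ≤ 0, skip; x2: 5/1 = 5; s_3: 11/2 = 11/2.
Smallest ratio is 5 in the row of x2, so x2 leaves.

x2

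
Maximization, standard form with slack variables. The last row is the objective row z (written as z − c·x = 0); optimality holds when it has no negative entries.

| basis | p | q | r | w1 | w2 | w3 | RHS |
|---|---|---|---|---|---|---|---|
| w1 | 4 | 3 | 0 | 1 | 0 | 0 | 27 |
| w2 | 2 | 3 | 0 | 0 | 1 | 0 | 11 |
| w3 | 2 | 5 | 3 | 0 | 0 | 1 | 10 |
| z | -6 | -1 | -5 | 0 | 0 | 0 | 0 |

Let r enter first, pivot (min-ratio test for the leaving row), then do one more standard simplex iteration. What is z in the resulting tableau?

30

Ratio test on column r — row 1: entry 0 ≤ 0; row 2: entry 0 ≤ 0; row 3: 10/3 = 10/3. Minimum is 10/3 at row 3 (w3 leaves); pivot element 3.
Pivot on row 3; the z-row RHS becomes 0 − (-5)·(10/3) = 50/3.
Next entering variable (most negative z-row entry -8/3): p.
Ratio test on column p — row 1: 27/4 = 27/4; row 2: 11/2 = 11/2; row 3: (10/3)/(2/3) = 5. Minimum is 5 at row 3 (r leaves); pivot element 2/3.
After the second pivot the z-row RHS is 50/3 − (-8/3)·5 = 30.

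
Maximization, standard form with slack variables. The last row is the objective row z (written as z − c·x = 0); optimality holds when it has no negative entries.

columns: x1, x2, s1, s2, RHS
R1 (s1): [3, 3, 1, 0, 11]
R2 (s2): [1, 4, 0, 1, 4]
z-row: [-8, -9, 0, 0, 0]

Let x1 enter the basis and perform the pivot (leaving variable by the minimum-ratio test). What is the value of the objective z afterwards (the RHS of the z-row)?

88/3

Ratio test on column x1 — row 1: 11/3 = 11/3; row 2: 4/1 = 4. Minimum is 11/3 at row 1 (s1 leaves); pivot element 3.
Pivot on row 1; the z-row RHS becomes 0 − (-8)·(11/3) = 88/3.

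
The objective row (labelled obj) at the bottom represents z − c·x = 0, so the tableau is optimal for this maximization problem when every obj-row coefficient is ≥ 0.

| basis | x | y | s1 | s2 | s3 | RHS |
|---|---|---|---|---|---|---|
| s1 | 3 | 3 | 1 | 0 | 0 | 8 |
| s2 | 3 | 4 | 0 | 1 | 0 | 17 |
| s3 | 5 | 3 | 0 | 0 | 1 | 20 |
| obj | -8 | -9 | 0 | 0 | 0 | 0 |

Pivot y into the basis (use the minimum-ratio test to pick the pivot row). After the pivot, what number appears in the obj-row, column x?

1

Ratio test on column y — row 1: 8/3 = 8/3; row 2: 17/4 = 17/4; row 3: 20/3 = 20/3. Minimum is 8/3 at row 1 (s1 leaves); pivot element 3.
Divide row 1 by 3; eliminate column y from the other rows.
obj-row update in column x: -8 − (-9)·1 = 1.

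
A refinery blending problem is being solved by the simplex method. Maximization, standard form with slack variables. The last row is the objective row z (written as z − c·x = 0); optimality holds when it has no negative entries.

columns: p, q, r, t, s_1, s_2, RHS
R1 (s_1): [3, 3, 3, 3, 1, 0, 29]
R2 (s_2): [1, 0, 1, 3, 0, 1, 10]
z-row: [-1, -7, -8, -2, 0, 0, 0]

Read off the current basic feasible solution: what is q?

0

q is not in the basis, so in the current basic feasible solution q = 0.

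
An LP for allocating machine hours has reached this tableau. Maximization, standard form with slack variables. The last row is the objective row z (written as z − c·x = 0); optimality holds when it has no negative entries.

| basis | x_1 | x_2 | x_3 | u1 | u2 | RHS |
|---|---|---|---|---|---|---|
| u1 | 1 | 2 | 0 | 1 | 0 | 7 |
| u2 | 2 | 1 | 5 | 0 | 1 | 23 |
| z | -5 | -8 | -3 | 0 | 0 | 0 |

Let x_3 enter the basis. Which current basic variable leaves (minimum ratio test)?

Column x_3 entries and ratios — u1: 0 ≤ 0, skip; u2: 23/5 = 23/5.
Smallest ratio is 23/5 in the row of u2, so u2 leaves.

u2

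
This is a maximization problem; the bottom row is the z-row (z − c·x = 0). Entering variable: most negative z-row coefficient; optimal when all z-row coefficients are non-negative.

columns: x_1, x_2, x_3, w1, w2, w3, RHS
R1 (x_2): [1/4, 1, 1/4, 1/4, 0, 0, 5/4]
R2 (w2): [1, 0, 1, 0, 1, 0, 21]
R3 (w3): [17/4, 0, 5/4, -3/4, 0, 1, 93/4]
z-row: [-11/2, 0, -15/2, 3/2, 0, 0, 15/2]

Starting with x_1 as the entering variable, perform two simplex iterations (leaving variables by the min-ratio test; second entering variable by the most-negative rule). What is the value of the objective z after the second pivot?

45

Ratio test on column x_1 — row 1: (5/4)/(1/4) = 5; row 2: 21/1 = 21; row 3: (93/4)/(17/4) = 93/17. Minimum is 5 at row 1 (x_2 leaves); pivot element 1/4.
Pivot on row 1; the z-row RHS becomes 15/2 − (-11/2)·5 = 35.
Next entering variable (most negative z-row entry -2): x_3.
Ratio test on column x_3 — row 1: 5/1 = 5; row 2: entry 0 ≤ 0; row 3: entry -3 ≤ 0. Minimum is 5 at row 1 (x_1 leaves); pivot element 1.
After the second pivot the z-row RHS is 35 − (-2)·5 = 45.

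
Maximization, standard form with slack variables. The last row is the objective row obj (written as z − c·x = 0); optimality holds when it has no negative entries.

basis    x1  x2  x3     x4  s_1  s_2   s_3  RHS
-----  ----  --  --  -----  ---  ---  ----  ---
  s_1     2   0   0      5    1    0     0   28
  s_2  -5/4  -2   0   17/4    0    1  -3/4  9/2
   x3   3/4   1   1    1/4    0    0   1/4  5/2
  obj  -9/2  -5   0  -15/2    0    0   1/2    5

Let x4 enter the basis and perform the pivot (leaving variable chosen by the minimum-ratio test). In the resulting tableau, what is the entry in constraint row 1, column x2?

40/17

Ratio test on column x4 — row 1: 28/5 = 28/5; row 2: (9/2)/(17/4) = 18/17; row 3: (5/2)/(1/4) = 10. Minimum is 18/17 at row 2 (s_2 leaves); pivot element 17/4.
Divide row 2 by 17/4; eliminate column x4 from the other rows.
Row 1 update in column x2: 0 − 5·(-8/17) = 40/17.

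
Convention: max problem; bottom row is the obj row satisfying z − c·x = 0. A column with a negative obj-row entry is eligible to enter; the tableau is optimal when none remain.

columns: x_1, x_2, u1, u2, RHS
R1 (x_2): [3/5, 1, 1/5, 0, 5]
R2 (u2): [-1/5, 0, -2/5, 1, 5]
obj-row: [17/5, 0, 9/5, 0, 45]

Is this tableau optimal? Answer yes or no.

yes

Every obj-row coefficient is ≥ 0, so the tableau is optimal.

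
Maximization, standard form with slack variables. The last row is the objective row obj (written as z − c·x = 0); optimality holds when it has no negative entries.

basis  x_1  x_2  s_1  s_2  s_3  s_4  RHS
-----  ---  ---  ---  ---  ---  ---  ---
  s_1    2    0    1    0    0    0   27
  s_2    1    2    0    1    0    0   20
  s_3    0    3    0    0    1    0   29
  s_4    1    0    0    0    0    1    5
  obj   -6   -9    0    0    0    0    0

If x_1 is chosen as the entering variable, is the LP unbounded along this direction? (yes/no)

Column x_1 has positive entries in row(s) 1, 2, 4, so the ratio test bounds it — not unbounded.

no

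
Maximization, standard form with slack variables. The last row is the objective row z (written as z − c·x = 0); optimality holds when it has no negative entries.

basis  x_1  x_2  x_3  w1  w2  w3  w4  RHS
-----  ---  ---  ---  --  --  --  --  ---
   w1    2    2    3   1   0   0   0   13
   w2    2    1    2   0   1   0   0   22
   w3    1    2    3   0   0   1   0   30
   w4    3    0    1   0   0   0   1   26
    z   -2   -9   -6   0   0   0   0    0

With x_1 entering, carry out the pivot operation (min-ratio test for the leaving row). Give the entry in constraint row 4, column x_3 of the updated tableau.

-7/2

Ratio test on column x_1 — row 1: 13/2 = 13/2; row 2: 22/2 = 11; row 3: 30/1 = 30; row 4: 26/3 = 26/3. Minimum is 13/2 at row 1 (w1 leaves); pivot element 2.
Divide row 1 by 2; eliminate column x_1 from the other rows.
Row 4 update in column x_3: 1 − 3·(3/2) = -7/2.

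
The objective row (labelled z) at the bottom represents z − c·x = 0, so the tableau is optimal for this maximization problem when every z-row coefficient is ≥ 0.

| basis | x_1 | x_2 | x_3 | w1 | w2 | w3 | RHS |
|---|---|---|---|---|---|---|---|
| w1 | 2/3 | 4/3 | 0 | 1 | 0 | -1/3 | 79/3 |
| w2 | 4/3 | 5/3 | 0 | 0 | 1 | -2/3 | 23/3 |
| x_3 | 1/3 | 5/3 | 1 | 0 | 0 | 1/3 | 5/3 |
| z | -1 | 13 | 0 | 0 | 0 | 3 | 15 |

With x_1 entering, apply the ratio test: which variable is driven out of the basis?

x_3

Column x_1 entries and ratios — w1: (79/3)/(2/3) = 79/2; w2: (23/3)/(4/3) = 23/4; x_3: (5/3)/(1/3) = 5.
Smallest ratio is 5 in the row of x_3, so x_3 leaves.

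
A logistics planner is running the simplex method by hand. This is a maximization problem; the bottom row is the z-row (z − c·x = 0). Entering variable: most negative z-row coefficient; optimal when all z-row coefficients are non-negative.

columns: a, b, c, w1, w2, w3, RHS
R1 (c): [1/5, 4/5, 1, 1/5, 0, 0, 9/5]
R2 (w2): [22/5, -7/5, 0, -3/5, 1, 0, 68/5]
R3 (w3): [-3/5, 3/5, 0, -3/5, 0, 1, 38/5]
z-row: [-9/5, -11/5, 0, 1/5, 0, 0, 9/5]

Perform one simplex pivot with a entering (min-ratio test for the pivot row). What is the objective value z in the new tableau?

81/11

Ratio test on column a — row 1: (9/5)/(1/5) = 9; row 2: (68/5)/(22/5) = 34/11; row 3: entry -3/5 ≤ 0. Minimum is 34/11 at row 2 (w2 leaves); pivot element 22/5.
Pivot on row 2; the z-row RHS becomes 9/5 − (-9/5)·(34/11) = 81/11.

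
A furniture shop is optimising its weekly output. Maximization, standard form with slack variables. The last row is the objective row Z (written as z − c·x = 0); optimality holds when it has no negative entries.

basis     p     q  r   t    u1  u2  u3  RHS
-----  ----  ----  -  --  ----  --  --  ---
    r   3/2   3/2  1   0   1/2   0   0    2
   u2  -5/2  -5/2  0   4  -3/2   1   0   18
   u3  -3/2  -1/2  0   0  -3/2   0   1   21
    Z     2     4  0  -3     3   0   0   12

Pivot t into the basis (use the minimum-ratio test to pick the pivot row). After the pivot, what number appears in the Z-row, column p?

1/8

Ratio test on column t — row 1: entry 0 ≤ 0; row 2: 18/4 = 9/2; row 3: entry 0 ≤ 0. Minimum is 9/2 at row 2 (u2 leaves); pivot element 4.
Divide row 2 by 4; eliminate column t from the other rows.
Z-row update in column p: 2 − (-3)·(-5/8) = 1/8.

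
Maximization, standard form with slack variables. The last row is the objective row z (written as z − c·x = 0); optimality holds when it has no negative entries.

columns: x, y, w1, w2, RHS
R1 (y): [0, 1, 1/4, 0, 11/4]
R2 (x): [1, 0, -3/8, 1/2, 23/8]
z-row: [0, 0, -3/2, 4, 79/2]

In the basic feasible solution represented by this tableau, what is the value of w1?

w1 is not in the basis, so in the current basic feasible solution w1 = 0.

0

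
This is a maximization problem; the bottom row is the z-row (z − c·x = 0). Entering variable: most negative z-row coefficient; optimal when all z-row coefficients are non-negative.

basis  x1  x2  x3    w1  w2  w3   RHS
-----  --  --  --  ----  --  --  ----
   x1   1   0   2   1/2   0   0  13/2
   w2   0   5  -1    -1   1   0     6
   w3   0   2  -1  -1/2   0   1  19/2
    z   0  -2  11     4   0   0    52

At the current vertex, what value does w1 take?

w1 is not in the basis, so in the current basic feasible solution w1 = 0.

0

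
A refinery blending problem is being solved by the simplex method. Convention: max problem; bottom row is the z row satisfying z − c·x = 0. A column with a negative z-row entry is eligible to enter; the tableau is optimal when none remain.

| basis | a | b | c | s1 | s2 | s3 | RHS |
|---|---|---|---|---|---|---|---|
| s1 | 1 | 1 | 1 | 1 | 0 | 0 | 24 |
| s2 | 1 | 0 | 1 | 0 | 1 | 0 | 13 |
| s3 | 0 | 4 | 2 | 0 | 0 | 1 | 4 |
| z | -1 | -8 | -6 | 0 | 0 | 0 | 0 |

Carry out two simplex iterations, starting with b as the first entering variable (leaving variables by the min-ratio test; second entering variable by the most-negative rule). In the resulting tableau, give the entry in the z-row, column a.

Ratio test on column b — row 1: 24/1 = 24; row 2: entry 0 ≤ 0; row 3: 4/4 = 1. Minimum is 1 at row 3 (s3 leaves); pivot element 4.
Divide row 3 by 4; eliminate column b from the other rows.
Second iteration: most negative z-row entry is -2 in column c, so c enters.
Ratio test on column c — row 1: 23/(1/2) = 46; row 2: 13/1 = 13; row 3: 1/(1/2) = 2. Minimum is 2 at row 3 (b leaves); pivot element 1/2.
Divide row 3 by 1/2; eliminate column c from the other rows.
After both pivots, the entry at the z-row, column a is -1.

-1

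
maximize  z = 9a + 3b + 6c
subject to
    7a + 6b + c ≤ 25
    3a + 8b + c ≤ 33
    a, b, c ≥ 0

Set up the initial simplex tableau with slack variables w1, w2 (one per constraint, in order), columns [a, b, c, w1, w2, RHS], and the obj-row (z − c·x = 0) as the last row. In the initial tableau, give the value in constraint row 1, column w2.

0

Slack w2 belongs to constraint 2; its column is the unit vector e_2, so the entry in row 1 is 0.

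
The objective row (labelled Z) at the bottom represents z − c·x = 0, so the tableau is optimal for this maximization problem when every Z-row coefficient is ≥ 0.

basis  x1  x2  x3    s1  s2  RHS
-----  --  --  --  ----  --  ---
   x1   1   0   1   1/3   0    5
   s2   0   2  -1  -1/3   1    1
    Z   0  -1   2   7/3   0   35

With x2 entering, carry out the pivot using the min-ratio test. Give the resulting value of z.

Ratio test on column x2 — row 1: entry 0 ≤ 0; row 2: 1/2 = 1/2. Minimum is 1/2 at row 2 (s2 leaves); pivot element 2.
Pivot on row 2; the Z-row RHS becomes 35 − (-1)·(1/2) = 71/2.

71/2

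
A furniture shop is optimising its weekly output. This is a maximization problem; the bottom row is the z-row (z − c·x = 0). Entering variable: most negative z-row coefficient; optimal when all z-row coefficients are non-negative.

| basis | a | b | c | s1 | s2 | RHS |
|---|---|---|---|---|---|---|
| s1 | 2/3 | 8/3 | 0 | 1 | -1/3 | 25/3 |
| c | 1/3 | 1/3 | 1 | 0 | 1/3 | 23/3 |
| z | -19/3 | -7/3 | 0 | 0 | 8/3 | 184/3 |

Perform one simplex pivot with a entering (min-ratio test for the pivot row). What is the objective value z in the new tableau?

281/2

Ratio test on column a — row 1: (25/3)/(2/3) = 25/2; row 2: (23/3)/(1/3) = 23. Minimum is 25/2 at row 1 (s1 leaves); pivot element 2/3.
Pivot on row 1; the z-row RHS becomes 184/3 − (-19/3)·(25/2) = 281/2.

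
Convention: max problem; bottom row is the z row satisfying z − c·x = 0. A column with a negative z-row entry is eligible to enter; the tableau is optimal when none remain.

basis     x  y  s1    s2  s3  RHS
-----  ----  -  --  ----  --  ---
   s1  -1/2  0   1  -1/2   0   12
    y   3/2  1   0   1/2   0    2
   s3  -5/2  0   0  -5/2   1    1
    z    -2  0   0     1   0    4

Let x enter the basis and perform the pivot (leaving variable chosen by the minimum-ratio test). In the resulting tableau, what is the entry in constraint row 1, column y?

Ratio test on column x — row 1: entry -1/2 ≤ 0; row 2: 2/(3/2) = 4/3; row 3: entry -5/2 ≤ 0. Minimum is 4/3 at row 2 (y leaves); pivot element 3/2.
Divide row 2 by 3/2; eliminate column x from the other rows.
Row 1 update in column y: 0 − (-1/2)·(2/3) = 1/3.

1/3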